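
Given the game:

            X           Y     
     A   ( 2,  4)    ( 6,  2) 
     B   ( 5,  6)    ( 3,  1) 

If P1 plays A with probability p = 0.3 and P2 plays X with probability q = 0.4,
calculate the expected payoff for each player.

E[P1] = 3.98, E[P2] = 2.94

Work:
E[P1] = p·q·π₁(A,X) + p·(1-q)·π₁(A,Y) + (1-p)·q·π₁(B,X) + (1-p)·(1-q)·π₁(B,Y)
= 0.3·0.4·2 + 0.3·0.6·6 + 0.7·0.4·5 + 0.7·0.6·3
= 3.98

E[P2] = 2.94 (similar calculation)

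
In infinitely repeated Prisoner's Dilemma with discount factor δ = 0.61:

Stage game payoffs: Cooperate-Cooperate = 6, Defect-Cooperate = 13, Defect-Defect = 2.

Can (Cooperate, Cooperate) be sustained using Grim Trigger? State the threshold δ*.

δ* = 0.6364; since δ = 0.61 < 0.6364, cooperation cannot be sustained

Work:
For Grim Trigger:
Cooperate forever: 6/(1-δ)
Defect then punished: 13 + 2·δ/(1-δ)
Need: 6/(1-δ) ≥ 13 + 2·δ/(1-δ)
Solving: δ ≥ (T-R)/(T-P) = (13-6)/(13-2) = 0.6364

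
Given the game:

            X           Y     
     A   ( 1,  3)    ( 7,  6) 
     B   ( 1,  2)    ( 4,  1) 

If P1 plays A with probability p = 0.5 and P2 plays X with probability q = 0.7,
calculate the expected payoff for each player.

E[P1] = 2.35, E[P2] = 2.8

Work:
E[P1] = p·q·π₁(A,X) + p·(1-q)·π₁(A,Y) + (1-p)·q·π₁(B,X) + (1-p)·(1-q)·π₁(B,Y)
= 0.5·0.7·1 + 0.5·0.3·7 + 0.5·0.7·1 + 0.5·0.3·4
= 2.35

E[P2] = 2.8 (similar calculation)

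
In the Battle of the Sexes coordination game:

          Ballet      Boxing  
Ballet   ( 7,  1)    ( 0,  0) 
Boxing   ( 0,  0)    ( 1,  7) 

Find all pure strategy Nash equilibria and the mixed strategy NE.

Pure NE: (Ballet, Ballet) and (Boxing, Boxing); Mixed NE: p = 0.875, q = 0.125

Work:
Check pure NE:
(Ballet, Ballet): (7, 1) - no unilateral deviation beneficial
(Boxing, Boxing): (1, 7) - no unilateral deviation beneficial
Mixed NE: P1 plays Ballet with p = 0.875, P2 plays Ballet with q = 0.125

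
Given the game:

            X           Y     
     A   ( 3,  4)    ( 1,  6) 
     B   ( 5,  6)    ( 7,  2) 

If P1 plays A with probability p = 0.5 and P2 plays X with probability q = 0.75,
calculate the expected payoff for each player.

E[P1] = 4.0, E[P2] = 4.75

Work:
E[P1] = p·q·π₁(A,X) + p·(1-q)·π₁(A,Y) + (1-p)·q·π₁(B,X) + (1-p)·(1-q)·π₁(B,Y)
= 0.5·0.75·3 + 0.5·0.25·1 + 0.5·0.75·5 + 0.5·0.25·7
= 4.0

E[P2] = 4.75 (similar calculation)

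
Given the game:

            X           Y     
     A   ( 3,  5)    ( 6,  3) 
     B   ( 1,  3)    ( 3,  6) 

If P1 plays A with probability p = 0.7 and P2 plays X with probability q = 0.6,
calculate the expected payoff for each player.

E[P1] = 3.48, E[P2] = 4.2

Work:
E[P1] = p·q·π₁(A,X) + p·(1-q)·π₁(A,Y) + (1-p)·q·π₁(B,X) + (1-p)·(1-q)·π₁(B,Y)
= 0.7·0.6·3 + 0.7·0.4·6 + 0.3·0.6·1 + 0.3·0.4·3
= 3.48

E[P2] = 4.2 (similar calculation)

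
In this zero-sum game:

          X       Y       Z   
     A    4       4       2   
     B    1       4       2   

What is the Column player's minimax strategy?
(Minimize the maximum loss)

Column should play Z, value = 2

Work:
Column player minimizes Row's maximum payoff:
Column X: max payoff to Row = 4
Column Y: max payoff to Row = 4
Column Z: max payoff to Row = 2
Minimum is 2, achieved by column Z.
Minimax strategy: Z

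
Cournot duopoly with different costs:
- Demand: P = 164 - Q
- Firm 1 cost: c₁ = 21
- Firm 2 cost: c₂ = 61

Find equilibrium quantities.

q₁* = 61.0, q₂* = 21.0

Work:
Reaction: q₁ = (164 - 21 - q₂)/2
Reaction: q₂ = (164 - 61 - q₁)/2
Solve simultaneously:
q₁* = (164 - 2×21 + 61)/3 = 61.0
q₂* = (164 - 2×61 + 21)/3 = 21.0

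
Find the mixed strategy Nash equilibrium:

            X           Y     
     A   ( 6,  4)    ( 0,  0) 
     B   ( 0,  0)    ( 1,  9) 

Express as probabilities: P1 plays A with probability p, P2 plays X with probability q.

p = 0.6923, q = 0.1429

Work:
Find probabilities that make opponent indifferent:
P2 chooses q to make P1 indifferent between A and B
P1 chooses p to make P2 indifferent between X and Y
Mixed NE: P1 plays (A: 0.6923, B: 0.3077), P2 plays (X: 0.1429, Y: 0.8571)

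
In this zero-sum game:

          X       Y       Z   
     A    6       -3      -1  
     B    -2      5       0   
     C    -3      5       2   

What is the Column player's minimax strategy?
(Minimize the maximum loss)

Column should play Z, value = 2

Work:
Column player minimizes Row's maximum payoff:
Column X: max payoff to Row = 6
Column Y: max payoff to Row = 5
Column Z: max payoff to Row = 2
Minimum is 2, achieved by column Z.
Minimax strategy: Z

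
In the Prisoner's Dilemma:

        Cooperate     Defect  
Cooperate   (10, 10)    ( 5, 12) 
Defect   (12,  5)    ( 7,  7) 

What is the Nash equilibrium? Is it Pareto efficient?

(Defect, Defect) is NE; not Pareto efficient

Work:
Defect dominates Cooperate for both players:
If P2 cooperates: Defect (12) > Cooperate (10)
If P2 defects: Defect (7) > Cooperate (5)
NE: (Defect, Defect) with payoff (7, 7)
But (Cooperate, Cooperate) = (10, 10) Pareto dominates (7, 7)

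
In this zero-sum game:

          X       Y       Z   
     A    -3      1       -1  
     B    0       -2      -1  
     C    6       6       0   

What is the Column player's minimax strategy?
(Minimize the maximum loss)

Column should play Z, value = 0

Work:
Column player minimizes Row's maximum payoff:
Column X: max payoff to Row = 6
Column Y: max payoff to Row = 6
Column Z: max payoff to Row = 0
Minimum is 0, achieved by column Z.
Minimax strategy: Z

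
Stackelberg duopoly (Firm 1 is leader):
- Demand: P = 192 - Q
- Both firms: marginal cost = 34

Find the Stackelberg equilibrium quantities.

q₁* (leader) = 79.0, q₂* (follower) = 39.5

Work:
Follower's reaction: q₂ = (a - c - q₁)/2
Leader substitutes: π₁ = q₁·(a - q₁ - (a-c-q₁)/2 - c)
FOC: q₁* = (192 - 34)/2 = 79.00
Then: q₂* = (192 - 34 - 79.0)/2 = 39.50
Leader has first-mover advantage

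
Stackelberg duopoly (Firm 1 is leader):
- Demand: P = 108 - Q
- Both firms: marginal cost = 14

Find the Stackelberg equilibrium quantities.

q₁* (leader) = 47.0, q₂* (follower) = 23.5

Work:
Follower's reaction: q₂ = (a - c - q₁)/2
Leader substitutes: π₁ = q₁·(a - q₁ - (a-c-q₁)/2 - c)
FOC: q₁* = (108 - 14)/2 = 47.00
Then: q₂* = (108 - 14 - 47.0)/2 = 23.50
Leader has first-mover advantage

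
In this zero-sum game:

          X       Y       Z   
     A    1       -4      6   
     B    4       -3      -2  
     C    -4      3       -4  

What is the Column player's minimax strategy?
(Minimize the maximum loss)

Column should play Y, value = 3

Work:
Column player minimizes Row's maximum payoff:
Column X: max payoff to Row = 4
Column Y: max payoff to Row = 3
Column Z: max payoff to Row = 6
Minimum is 3, achieved by column Y.
Minimax strategy: Y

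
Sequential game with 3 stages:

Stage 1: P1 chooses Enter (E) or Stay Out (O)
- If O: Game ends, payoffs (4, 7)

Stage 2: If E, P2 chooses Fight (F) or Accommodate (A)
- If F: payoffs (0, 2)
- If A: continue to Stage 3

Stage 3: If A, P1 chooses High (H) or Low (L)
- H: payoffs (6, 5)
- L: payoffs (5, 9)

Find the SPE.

SPE: (E, A, H); Outcome (6, 5)

Work:
Stage 3: P1 chooses H (6 vs 5)
Stage 2: P2: F->2, A->5 (anticipating H). Choose A
Stage 1: P1: O->4, E->6 (anticipating A, H). Choose E
SPE path: E -> A -> H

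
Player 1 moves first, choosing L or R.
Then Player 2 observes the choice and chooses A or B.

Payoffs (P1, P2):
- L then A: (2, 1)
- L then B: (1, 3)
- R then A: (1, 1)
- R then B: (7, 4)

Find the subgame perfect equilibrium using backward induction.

P1 plays R, P2 plays B after L and B after R; Payoff (7, 4)

Work:
Backward induction:
After L: P2 chooses B → P1 gets 1
After R: P2 chooses B → P1 gets 7
P1 chooses R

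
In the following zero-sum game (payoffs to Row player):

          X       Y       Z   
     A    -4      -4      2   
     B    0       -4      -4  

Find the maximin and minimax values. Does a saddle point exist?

Maximin = -4, Minimax = -4, Saddle: True

Work:
Row minimums: [-4, -4] → maximin = -4
Column maximums: [0, -4, 2] → minimax = -4
Saddle point exists! Game value = -4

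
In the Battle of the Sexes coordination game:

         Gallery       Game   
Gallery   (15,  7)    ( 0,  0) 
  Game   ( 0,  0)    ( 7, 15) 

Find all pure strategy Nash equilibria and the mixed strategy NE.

Pure NE: (Gallery, Gallery) and (Game, Game); Mixed NE: p = 0.6818, q = 0.3182

Work:
Check pure NE:
(Gallery, Gallery): (15, 7) - no unilateral deviation beneficial
(Game, Game): (7, 15) - no unilateral deviation beneficial
Mixed NE: P1 plays Gallery with p = 0.6818, P2 plays Gallery with q = 0.3182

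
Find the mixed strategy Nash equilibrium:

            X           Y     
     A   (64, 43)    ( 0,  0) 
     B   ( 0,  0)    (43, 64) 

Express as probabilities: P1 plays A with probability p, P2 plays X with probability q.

p = 0.5981, q = 0.4019

Work:
Find probabilities that make opponent indifferent:
P2 chooses q to make P1 indifferent between A and B
P1 chooses p to make P2 indifferent between X and Y
Mixed NE: P1 plays (A: 0.5981, B: 0.4019), P2 plays (X: 0.4019, Y: 0.5981)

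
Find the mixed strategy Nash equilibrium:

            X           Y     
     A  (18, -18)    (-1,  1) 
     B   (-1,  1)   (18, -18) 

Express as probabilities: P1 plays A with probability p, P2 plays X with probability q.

p = 0.5, q = 0.5

Work:
Find probabilities that make opponent indifferent:
P2 chooses q to make P1 indifferent between A and B
P1 chooses p to make P2 indifferent between X and Y
Mixed NE: P1 plays (A: 0.5, B: 0.5), P2 plays (X: 0.5, Y: 0.5)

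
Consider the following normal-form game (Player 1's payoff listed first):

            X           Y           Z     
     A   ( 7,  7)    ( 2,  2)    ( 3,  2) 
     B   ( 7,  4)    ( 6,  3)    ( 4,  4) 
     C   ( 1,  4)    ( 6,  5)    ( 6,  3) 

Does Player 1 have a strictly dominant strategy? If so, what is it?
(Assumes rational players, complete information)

No strictly dominant strategy exists for Player 1

Work:
A strategy strictly dominates another if it gives a strictly higher payoff against every opponent action. Compare each pair of P1's strategies column-by-column:
  A vs B: [7 vs 7, 2 vs 6, 3 vs 4] → A does not strictly dominate B (column X: 7 ≤ 7)
  A vs C: [7 vs 1, 2 vs 6, 3 vs 6] → A does not strictly dominate C (column Y: 2 ≤ 6)
  B vs A: [7 vs 7, 6 vs 2, 4 vs 3] → B does not strictly dominate A (column X: 7 ≤ 7)
  B vs C: [7 vs 1, 6 vs 6, 4 vs 6] → B does not strictly dominate C (column Y: 6 ≤ 6)
  C vs A: [1 vs 7, 6 vs 2, 6 vs 3] → C does not strictly dominate A (column X: 1 ≤ 7)
  C vs B: [1 vs 7, 6 vs 6, 6 vs 4] → C does not strictly dominate B (column X: 1 ≤ 7)
No single strategy strictly dominates all others → no strictly dominant strategy.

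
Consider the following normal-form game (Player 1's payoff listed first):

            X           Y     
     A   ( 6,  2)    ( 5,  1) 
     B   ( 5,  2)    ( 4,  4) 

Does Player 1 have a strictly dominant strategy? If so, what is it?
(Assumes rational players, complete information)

Yes, Player 1's strictly dominant strategy is A

Work:
A strategy strictly dominates another if it gives a strictly higher payoff against every opponent action. Compare each pair of P1's strategies column-by-column:
  A vs B: [6 vs 5, 5 vs 4] → A strictly dominates B
  B vs A: [5 vs 6, 4 vs 5] → B does not strictly dominate A (column X: 5 ≤ 6)
A strictly dominates every other strategy → strictly dominant.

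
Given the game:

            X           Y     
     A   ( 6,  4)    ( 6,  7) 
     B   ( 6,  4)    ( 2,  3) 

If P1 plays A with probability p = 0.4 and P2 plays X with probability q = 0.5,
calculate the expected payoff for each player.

E[P1] = 4.8, E[P2] = 4.3

Work:
E[P1] = p·q·π₁(A,X) + p·(1-q)·π₁(A,Y) + (1-p)·q·π₁(B,X) + (1-p)·(1-q)·π₁(B,Y)
= 0.4·0.5·6 + 0.4·0.5·6 + 0.6·0.5·6 + 0.6·0.5·2
= 4.8

E[P2] = 4.3 (similar calculation)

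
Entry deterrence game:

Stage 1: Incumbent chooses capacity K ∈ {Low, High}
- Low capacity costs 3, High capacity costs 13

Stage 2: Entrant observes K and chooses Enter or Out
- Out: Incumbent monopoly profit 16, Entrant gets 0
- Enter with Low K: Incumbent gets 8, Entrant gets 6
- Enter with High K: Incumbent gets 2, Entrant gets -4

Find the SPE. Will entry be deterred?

SPE: (Low, Enter|Low, Out|High); Entry not deterred. Incumbent net profit = 5, Entrant gets 6

Work:
After Low K: Entrant enters (6 > 0)
After High K: Entrant stays out (-4 < 0)
Incumbent: Low → 8−3=5, High → 16−13=3
Incumbent chooses Low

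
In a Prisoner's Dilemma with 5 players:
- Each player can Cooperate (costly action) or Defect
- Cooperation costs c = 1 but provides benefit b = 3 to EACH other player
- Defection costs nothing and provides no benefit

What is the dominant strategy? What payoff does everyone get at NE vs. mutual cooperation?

Dominant: Defect; NE payoff = 0; Coop payoff = 11

Work:
Defect dominates (saves cost c = 1, benefit to others is external)
NE: All defect → everyone gets 0
If all cooperate: each receives (4)×3 - 1 = 11
Social dilemma: 11 > 0 but NE gives 0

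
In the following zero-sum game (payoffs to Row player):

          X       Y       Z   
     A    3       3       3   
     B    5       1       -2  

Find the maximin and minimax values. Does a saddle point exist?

Maximin = 3, Minimax = 3, Saddle: True

Work:
Row minimums: [3, -2] → maximin = 3
Column maximums: [5, 3, 3] → minimax = 3
Saddle point exists! Game value = 3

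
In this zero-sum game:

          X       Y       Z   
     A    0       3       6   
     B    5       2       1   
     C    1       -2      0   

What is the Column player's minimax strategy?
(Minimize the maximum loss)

Column should play Y, value = 3

Work:
Column player minimizes Row's maximum payoff:
Column X: max payoff to Row = 5
Column Y: max payoff to Row = 3
Column Z: max payoff to Row = 6
Minimum is 3, achieved by column Y.
Minimax strategy: Y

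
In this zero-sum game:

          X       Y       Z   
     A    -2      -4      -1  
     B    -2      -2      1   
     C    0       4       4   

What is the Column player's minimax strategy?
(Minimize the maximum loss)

Column should play X, value = 0

Work:
Column player minimizes Row's maximum payoff:
Column X: max payoff to Row = 0
Column Y: max payoff to Row = 4
Column Z: max payoff to Row = 4
Minimum is 0, achieved by column X.
Minimax strategy: X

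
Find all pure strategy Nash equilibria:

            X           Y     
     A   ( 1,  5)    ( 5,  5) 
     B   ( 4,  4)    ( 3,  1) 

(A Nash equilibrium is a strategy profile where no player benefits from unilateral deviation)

Nash equilibrium: (A, Y), (B, X)

Work:
Best responses:
  P1 vs X: payoffs [1, 4] → best response B (payoff 4)
  P1 vs Y: payoffs [5, 3] → best response A (payoff 5)
  P2 vs A: payoffs [5, 5] → best response X/Y (payoff 5)
  P2 vs B: payoffs [4, 1] → best response X (payoff 4)
Mutual best responses: (A,Y), (B,X) → Nash equilibria.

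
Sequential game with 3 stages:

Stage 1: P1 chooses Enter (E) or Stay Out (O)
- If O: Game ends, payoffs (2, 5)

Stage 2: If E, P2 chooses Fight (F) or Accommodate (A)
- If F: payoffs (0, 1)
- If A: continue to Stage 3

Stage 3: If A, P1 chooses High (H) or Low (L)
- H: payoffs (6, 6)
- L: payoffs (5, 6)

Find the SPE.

SPE: (E, A, H); Outcome (6, 6)

Work:
Stage 3: P1 chooses H (6 vs 5)
Stage 2: P2: F->1, A->6 (anticipating H). Choose A
Stage 1: P1: O->2, E->6 (anticipating A, H). Choose E
SPE path: E -> A -> H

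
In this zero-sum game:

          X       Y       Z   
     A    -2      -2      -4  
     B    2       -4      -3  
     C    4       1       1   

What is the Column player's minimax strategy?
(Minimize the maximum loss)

Column should play Y or Z (all achieve the minimum), value = 1

Work:
Column player minimizes Row's maximum payoff:
Column X: max payoff to Row = 4
Column Y: max payoff to Row = 1
Column Z: max payoff to Row = 1
Minimum is 1, achieved by columns Y, Z (tied).
Each of Y or Z is a minimax strategy.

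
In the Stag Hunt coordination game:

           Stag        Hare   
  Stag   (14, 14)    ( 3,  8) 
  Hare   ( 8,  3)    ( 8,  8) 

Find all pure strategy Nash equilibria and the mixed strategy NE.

Pure NE: (Stag, Stag) and (Hare, Hare); Mixed NE: p = 0.4545, q = 0.4545

Work:
Check pure NE:
(Stag, Stag): (14, 14) - no unilateral deviation beneficial
(Hare, Hare): (8, 8) - no unilateral deviation beneficial
Mixed NE: P1 plays Stag with p = 0.4545, P2 plays Stag with q = 0.4545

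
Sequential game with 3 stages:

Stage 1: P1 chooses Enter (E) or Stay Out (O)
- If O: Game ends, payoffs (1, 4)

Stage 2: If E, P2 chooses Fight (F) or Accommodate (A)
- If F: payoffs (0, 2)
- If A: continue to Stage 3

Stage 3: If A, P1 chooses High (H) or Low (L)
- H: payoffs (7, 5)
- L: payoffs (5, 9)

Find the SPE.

SPE: (E, A, H); Outcome (7, 5)

Work:
Stage 3: P1 chooses H (7 vs 5)
Stage 2: P2: F->2, A->5 (anticipating H). Choose A
Stage 1: P1: O->1, E->7 (anticipating A, H). Choose E
SPE path: E -> A -> H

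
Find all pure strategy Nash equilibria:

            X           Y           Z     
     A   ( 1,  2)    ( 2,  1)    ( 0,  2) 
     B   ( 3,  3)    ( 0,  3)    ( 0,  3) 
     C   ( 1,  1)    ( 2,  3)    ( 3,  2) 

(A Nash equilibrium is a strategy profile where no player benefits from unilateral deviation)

Nash equilibrium: (B, X), (C, Y)

Work:
Best responses:
  P1 vs X: payoffs [1, 3, 1] → best response B (payoff 3)
  P1 vs Y: payoffs [2, 0, 2] → best response A/C (payoff 2)
  P1 vs Z: payoffs [0, 0, 3] → best response C (payoff 3)
  P2 vs A: payoffs [2, 1, 2] → best response X/Z (payoff 2)
  P2 vs B: payoffs [3, 3, 3] → best response X/Y/Z (payoff 3)
  P2 vs C: payoffs [1, 3, 2] → best response Y (payoff 3)
Mutual best responses: (B,X), (C,Y) → Nash equilibria.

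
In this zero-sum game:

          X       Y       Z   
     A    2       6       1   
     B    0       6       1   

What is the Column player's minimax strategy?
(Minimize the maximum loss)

Column should play Z, value = 1

Work:
Column player minimizes Row's maximum payoff:
Column X: max payoff to Row = 2
Column Y: max payoff to Row = 6
Column Z: max payoff to Row = 1
Minimum is 1, achieved by column Z.
Minimax strategy: Z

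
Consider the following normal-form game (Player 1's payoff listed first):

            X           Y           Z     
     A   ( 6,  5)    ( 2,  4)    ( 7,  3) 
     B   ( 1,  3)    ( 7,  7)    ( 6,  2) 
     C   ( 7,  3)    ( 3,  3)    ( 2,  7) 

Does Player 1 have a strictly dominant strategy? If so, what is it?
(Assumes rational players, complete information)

No strictly dominant strategy exists for Player 1

Work:
A strategy strictly dominates another if it gives a strictly higher payoff against every opponent action. Compare each pair of P1's strategies column-by-column:
  A vs B: [6 vs 1, 2 vs 7, 7 vs 6] → A does not strictly dominate B (column Y: 2 ≤ 7)
  A vs C: [6 vs 7, 2 vs 3, 7 vs 2] → A does not strictly dominate C (column X: 6 ≤ 7)
  B vs A: [1 vs 6, 7 vs 2, 6 vs 7] → B does not strictly dominate A (column X: 1 ≤ 6)
  B vs C: [1 vs 7, 7 vs 3, 6 vs 2] → B does not strictly dominate C (column X: 1 ≤ 7)
  C vs A: [7 vs 6, 3 vs 2, 2 vs 7] → C does not strictly dominate A (column Z: 2 ≤ 7)
  C vs B: [7 vs 1, 3 vs 7, 2 vs 6] → C does not strictly dominate B (column Y: 3 ≤ 7)
No single strategy strictly dominates all others → no strictly dominant strategy.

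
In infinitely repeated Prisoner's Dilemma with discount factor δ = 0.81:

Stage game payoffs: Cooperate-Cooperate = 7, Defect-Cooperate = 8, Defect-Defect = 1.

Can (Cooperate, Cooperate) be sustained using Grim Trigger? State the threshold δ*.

δ* = 0.1429; since δ = 0.81 ≥ 0.1429, cooperation can be sustained

Work:
For Grim Trigger:
Cooperate forever: 7/(1-δ)
Defect then punished: 8 + 1·δ/(1-δ)
Need: 7/(1-δ) ≥ 8 + 1·δ/(1-δ)
Solving: δ ≥ (T-R)/(T-P) = (8-7)/(8-1) = 0.1429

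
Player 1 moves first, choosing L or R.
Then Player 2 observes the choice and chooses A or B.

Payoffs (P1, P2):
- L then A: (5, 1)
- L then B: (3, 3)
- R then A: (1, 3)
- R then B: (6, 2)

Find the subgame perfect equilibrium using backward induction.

P1 plays L, P2 plays B after L and A after R; Payoff (3, 3)

Work:
Backward induction:
After L: P2 chooses B → P1 gets 3
After R: P2 chooses A → P1 gets 1
P1 chooses L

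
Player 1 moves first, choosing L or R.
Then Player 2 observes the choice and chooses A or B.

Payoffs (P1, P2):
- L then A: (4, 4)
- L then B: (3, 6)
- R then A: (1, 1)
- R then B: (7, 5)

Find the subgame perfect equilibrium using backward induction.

P1 plays R, P2 plays B after L and B after R; Payoff (7, 5)

Work:
Backward induction:
After L: P2 chooses B → P1 gets 3
After R: P2 chooses B → P1 gets 7
P1 chooses R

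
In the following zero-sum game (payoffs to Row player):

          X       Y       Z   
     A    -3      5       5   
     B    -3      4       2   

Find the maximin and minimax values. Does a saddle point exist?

Maximin = -3, Minimax = -3, Saddle: True

Work:
Row minimums: [-3, -3] → maximin = -3
Column maximums: [-3, 5, 5] → minimax = -3
Saddle point exists! Game value = -3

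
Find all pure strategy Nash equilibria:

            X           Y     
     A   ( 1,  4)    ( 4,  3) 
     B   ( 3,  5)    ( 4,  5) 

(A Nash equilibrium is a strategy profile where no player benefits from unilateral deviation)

Nash equilibrium: (B, X), (B, Y)

Work:
Best responses:
  P1 vs X: payoffs [1, 3] → best response B (payoff 3)
  P1 vs Y: payoffs [4, 4] → best response A/B (payoff 4)
  P2 vs A: payoffs [4, 3] → best response X (payoff 4)
  P2 vs B: payoffs [5, 5] → best response X/Y (payoff 5)
Mutual best responses: (B,X), (B,Y) → Nash equilibria.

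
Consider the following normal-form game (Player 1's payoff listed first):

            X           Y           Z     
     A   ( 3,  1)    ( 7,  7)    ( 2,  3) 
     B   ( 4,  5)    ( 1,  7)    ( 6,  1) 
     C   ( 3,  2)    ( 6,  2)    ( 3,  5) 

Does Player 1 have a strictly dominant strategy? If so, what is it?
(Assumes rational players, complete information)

No strictly dominant strategy exists for Player 1

Work:
A strategy strictly dominates another if it gives a strictly higher payoff against every opponent action. Compare each pair of P1's strategies column-by-column:
  A vs B: [3 vs 4, 7 vs 1, 2 vs 6] → A does not strictly dominate B (column X: 3 ≤ 4)
  A vs C: [3 vs 3, 7 vs 6, 2 vs 3] → A does not strictly dominate C (column X: 3 ≤ 3)
  B vs A: [4 vs 3, 1 vs 7, 6 vs 2] → B does not strictly dominate A (column Y: 1 ≤ 7)
  B vs C: [4 vs 3, 1 vs 6, 6 vs 3] → B does not strictly dominate C (column Y: 1 ≤ 6)
  C vs A: [3 vs 3, 6 vs 7, 3 vs 2] → C does not strictly dominate A (column X: 3 ≤ 3)
  C vs B: [3 vs 4, 6 vs 1, 3 vs 6] → C does not strictly dominate B (column X: 3 ≤ 4)
No single strategy strictly dominates all others → no strictly dominant strategy.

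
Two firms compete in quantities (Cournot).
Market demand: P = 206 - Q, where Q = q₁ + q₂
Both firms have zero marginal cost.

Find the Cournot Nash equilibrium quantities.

q₁* = q₂* = 68.67; P* = 68.67

Work:
Profit: π_i = P·q_i = (a - q_i - q_j)·q_i
FOC: ∂π_i/∂q_i = a - 2q_i - q_j = 0
Reaction function: q_i = (206 - q_j)/2
Symmetry: q* = 206/3 = 68.67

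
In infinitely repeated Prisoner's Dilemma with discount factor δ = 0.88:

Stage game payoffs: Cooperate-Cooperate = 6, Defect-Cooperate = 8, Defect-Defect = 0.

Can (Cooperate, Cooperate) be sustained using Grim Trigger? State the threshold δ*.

δ* = 0.25; since δ = 0.88 ≥ 0.25, cooperation can be sustained

Work:
For Grim Trigger:
Cooperate forever: 6/(1-δ)
Defect then punished: 8 + 0·δ/(1-δ)
Need: 6/(1-δ) ≥ 8 + 0·δ/(1-δ)
Solving: δ ≥ (T-R)/(T-P) = (8-6)/(8-0) = 0.25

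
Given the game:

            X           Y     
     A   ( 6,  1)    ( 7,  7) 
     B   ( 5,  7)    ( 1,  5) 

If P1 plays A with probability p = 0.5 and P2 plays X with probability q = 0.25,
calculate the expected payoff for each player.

E[P1] = 4.375, E[P2] = 5.5

Work:
E[P1] = p·q·π₁(A,X) + p·(1-q)·π₁(A,Y) + (1-p)·q·π₁(B,X) + (1-p)·(1-q)·π₁(B,Y)
= 0.5·0.25·6 + 0.5·0.75·7 + 0.5·0.25·5 + 0.5·0.75·1
= 4.375

E[P2] = 5.5 (similar calculation)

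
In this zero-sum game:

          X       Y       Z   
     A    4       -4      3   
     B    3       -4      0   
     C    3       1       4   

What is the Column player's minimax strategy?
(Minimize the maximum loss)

Column should play Y, value = 1

Work:
Column player minimizes Row's maximum payoff:
Column X: max payoff to Row = 4
Column Y: max payoff to Row = 1
Column Z: max payoff to Row = 4
Minimum is 1, achieved by column Y.
Minimax strategy: Y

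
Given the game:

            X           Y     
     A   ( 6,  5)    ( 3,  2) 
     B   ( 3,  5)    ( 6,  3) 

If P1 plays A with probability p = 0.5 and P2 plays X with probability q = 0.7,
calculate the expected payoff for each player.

E[P1] = 4.5, E[P2] = 4.25

Work:
E[P1] = p·q·π₁(A,X) + p·(1-q)·π₁(A,Y) + (1-p)·q·π₁(B,X) + (1-p)·(1-q)·π₁(B,Y)
= 0.5·0.7·6 + 0.5·0.3·3 + 0.5·0.7·3 + 0.5·0.3·6
= 4.5

E[P2] = 4.25 (similar calculation)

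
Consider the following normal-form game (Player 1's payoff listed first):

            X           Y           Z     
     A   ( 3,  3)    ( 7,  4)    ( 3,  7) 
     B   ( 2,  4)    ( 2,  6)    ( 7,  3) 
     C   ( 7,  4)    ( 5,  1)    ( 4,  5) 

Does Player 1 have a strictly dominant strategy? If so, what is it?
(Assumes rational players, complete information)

No strictly dominant strategy exists for Player 1

Work:
A strategy strictly dominates another if it gives a strictly higher payoff against every opponent action. Compare each pair of P1's strategies column-by-column:
  A vs B: [3 vs 2, 7 vs 2, 3 vs 7] → A does not strictly dominate B (column Z: 3 ≤ 7)
  A vs C: [3 vs 7, 7 vs 5, 3 vs 4] → A does not strictly dominate C (column X: 3 ≤ 7)
  B vs A: [2 vs 3, 2 vs 7, 7 vs 3] → B does not strictly dominate A (column X: 2 ≤ 3)
  B vs C: [2 vs 7, 2 vs 5, 7 vs 4] → B does not strictly dominate C (column X: 2 ≤ 7)
  C vs A: [7 vs 3, 5 vs 7, 4 vs 3] → C does not strictly dominate A (column Y: 5 ≤ 7)
  C vs B: [7 vs 2, 5 vs 2, 4 vs 7] → C does not strictly dominate B (column Z: 4 ≤ 7)
No single strategy strictly dominates all others → no strictly dominant strategy.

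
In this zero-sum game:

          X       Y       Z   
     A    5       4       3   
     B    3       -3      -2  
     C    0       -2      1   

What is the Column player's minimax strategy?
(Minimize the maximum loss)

Column should play Z, value = 3

Work:
Column player minimizes Row's maximum payoff:
Column X: max payoff to Row = 5
Column Y: max payoff to Row = 4
Column Z: max payoff to Row = 3
Minimum is 3, achieved by column Z.
Minimax strategy: Z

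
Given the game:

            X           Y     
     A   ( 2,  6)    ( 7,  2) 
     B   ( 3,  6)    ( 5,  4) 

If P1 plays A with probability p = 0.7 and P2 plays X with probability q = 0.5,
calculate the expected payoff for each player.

E[P1] = 4.35, E[P2] = 4.3

Work:
E[P1] = p·q·π₁(A,X) + p·(1-q)·π₁(A,Y) + (1-p)·q·π₁(B,X) + (1-p)·(1-q)·π₁(B,Y)
= 0.7·0.5·2 + 0.7·0.5·7 + 0.3·0.5·3 + 0.3·0.5·5
= 4.35

E[P2] = 4.3 (similar calculation)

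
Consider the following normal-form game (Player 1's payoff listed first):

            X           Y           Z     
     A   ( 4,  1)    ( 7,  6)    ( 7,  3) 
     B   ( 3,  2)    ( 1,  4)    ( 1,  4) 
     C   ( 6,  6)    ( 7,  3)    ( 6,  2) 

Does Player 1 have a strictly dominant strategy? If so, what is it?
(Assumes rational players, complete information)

No strictly dominant strategy exists for Player 1

Work:
A strategy strictly dominates another if it gives a strictly higher payoff against every opponent action. Compare each pair of P1's strategies column-by-column:
  A vs B: [4 vs 3, 7 vs 1, 7 vs 1] → A strictly dominates B
  A vs C: [4 vs 6, 7 vs 7, 7 vs 6] → A does not strictly dominate C (column X: 4 ≤ 6)
  B vs A: [3 vs 4, 1 vs 7, 1 vs 7] → B does not strictly dominate A (column X: 3 ≤ 4)
  B vs C: [3 vs 6, 1 vs 7, 1 vs 6] → B does not strictly dominate C (column X: 3 ≤ 6)
  C vs A: [6 vs 4, 7 vs 7, 6 vs 7] → C does not strictly dominate A (column Y: 7 ≤ 7)
  C vs B: [6 vs 3, 7 vs 1, 6 vs 1] → C strictly dominates B
No single strategy strictly dominates all others → no strictly dominant strategy.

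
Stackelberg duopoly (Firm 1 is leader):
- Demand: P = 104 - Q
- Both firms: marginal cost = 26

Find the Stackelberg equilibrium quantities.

q₁* (leader) = 39.0, q₂* (follower) = 19.5

Work:
Follower's reaction: q₂ = (a - c - q₁)/2
Leader substitutes: π₁ = q₁·(a - q₁ - (a-c-q₁)/2 - c)
FOC: q₁* = (104 - 26)/2 = 39.00
Then: q₂* = (104 - 26 - 39.0)/2 = 19.50
Leader has first-mover advantage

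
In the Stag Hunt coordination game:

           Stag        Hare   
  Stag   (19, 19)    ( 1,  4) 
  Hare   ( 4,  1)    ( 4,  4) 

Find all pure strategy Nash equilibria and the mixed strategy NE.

Pure NE: (Stag, Stag) and (Hare, Hare); Mixed NE: p = 0.1667, q = 0.1667

Work:
Check pure NE:
(Stag, Stag): (19, 19) - no unilateral deviation beneficial
(Hare, Hare): (4, 4) - no unilateral deviation beneficial
Mixed NE: P1 plays Stag with p = 0.1667, P2 plays Stag with q = 0.1667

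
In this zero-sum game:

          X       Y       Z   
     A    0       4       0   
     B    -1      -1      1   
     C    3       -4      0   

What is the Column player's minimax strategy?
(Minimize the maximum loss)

Column should play Z, value = 1

Work:
Column player minimizes Row's maximum payoff:
Column X: max payoff to Row = 3
Column Y: max payoff to Row = 4
Column Z: max payoff to Row = 1
Minimum is 1, achieved by column Z.
Minimax strategy: Z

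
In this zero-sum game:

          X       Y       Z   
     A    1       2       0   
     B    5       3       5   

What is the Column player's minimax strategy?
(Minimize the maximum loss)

Column should play Y, value = 3

Work:
Column player minimizes Row's maximum payoff:
Column X: max payoff to Row = 5
Column Y: max payoff to Row = 3
Column Z: max payoff to Row = 5
Minimum is 3, achieved by column Y.
Minimax strategy: Y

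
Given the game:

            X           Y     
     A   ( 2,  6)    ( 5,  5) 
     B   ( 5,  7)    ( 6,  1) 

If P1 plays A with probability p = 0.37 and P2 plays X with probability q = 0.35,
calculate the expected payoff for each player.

E[P1] = 5.021, E[P2] = 3.9325

Work:
E[P1] = p·q·π₁(A,X) + p·(1-q)·π₁(A,Y) + (1-p)·q·π₁(B,X) + (1-p)·(1-q)·π₁(B,Y)
= 0.37·0.35·2 + 0.37·0.65·5 + 0.63·0.35·5 + 0.63·0.65·6
= 5.021

E[P2] = 3.9325 (similar calculation)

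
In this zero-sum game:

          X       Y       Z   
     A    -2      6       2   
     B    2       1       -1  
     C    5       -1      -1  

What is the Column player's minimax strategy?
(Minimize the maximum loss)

Column should play Z, value = 2

Work:
Column player minimizes Row's maximum payoff:
Column X: max payoff to Row = 5
Column Y: max payoff to Row = 6
Column Z: max payoff to Row = 2
Minimum is 2, achieved by column Z.
Minimax strategy: Z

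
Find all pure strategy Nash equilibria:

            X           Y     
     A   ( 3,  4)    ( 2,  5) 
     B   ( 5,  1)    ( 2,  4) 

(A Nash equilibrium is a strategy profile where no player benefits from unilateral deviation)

Nash equilibrium: (A, Y), (B, Y)

Work:
Best responses:
  P1 vs X: payoffs [3, 5] → best response B (payoff 5)
  P1 vs Y: payoffs [2, 2] → best response A/B (payoff 2)
  P2 vs A: payoffs [4, 5] → best response Y (payoff 5)
  P2 vs B: payoffs [1, 4] → best response Y (payoff 4)
Mutual best responses: (A,Y), (B,Y) → Nash equilibria.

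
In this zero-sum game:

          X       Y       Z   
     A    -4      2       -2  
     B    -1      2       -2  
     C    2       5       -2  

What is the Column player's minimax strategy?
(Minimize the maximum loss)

Column should play Z, value = -2

Work:
Column player minimizes Row's maximum payoff:
Column X: max payoff to Row = 2
Column Y: max payoff to Row = 5
Column Z: max payoff to Row = -2
Minimum is -2, achieved by column Z.
Minimax strategy: Z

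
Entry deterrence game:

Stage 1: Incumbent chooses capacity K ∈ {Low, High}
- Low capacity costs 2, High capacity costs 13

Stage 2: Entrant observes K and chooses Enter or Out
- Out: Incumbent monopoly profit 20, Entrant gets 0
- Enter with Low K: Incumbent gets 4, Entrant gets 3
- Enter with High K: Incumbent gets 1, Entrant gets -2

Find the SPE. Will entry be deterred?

SPE: (High, Enter|Low, Out|High); Entry deterred. Incumbent net profit = 7

Work:
After Low K: Entrant enters (3 > 0)
After High K: Entrant stays out (-2 < 0)
Incumbent: Low → 4−2=2, High → 20−13=7
Incumbent chooses High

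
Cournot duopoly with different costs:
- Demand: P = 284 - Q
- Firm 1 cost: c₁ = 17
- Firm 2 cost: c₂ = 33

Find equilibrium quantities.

q₁* = 94.33, q₂* = 78.33

Work:
Reaction: q₁ = (284 - 17 - q₂)/2
Reaction: q₂ = (284 - 33 - q₁)/2
Solve simultaneously:
q₁* = (284 - 2×17 + 33)/3 = 94.33
q₂* = (284 - 2×33 + 17)/3 = 78.33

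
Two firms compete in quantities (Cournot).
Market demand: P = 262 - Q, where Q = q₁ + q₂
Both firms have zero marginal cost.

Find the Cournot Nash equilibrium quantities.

q₁* = q₂* = 87.33; P* = 87.33

Work:
Profit: π_i = P·q_i = (a - q_i - q_j)·q_i
FOC: ∂π_i/∂q_i = a - 2q_i - q_j = 0
Reaction function: q_i = (262 - q_j)/2
Symmetry: q* = 262/3 = 87.33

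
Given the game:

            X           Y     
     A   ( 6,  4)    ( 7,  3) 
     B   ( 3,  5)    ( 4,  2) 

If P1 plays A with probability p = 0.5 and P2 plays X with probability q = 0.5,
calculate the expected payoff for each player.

E[P1] = 5.0, E[P2] = 3.5

Work:
E[P1] = p·q·π₁(A,X) + p·(1-q)·π₁(A,Y) + (1-p)·q·π₁(B,X) + (1-p)·(1-q)·π₁(B,Y)
= 0.5·0.5·6 + 0.5·0.5·7 + 0.5·0.5·3 + 0.5·0.5·4
= 5.0

E[P2] = 3.5 (similar calculation)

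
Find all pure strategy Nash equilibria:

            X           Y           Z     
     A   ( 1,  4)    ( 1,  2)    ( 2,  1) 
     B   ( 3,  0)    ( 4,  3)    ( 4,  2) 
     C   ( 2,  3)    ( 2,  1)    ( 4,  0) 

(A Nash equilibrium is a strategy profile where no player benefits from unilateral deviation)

Nash equilibrium: (B, Y)

Work:
Best responses:
  P1 vs X: payoffs [1, 3, 2] → best response B (payoff 3)
  P1 vs Y: payoffs [1, 4, 2] → best response B (payoff 4)
  P1 vs Z: payoffs [2, 4, 4] → best response B/C (payoff 4)
  P2 vs A: payoffs [4, 2, 1] → best response X (payoff 4)
  P2 vs B: payoffs [0, 3, 2] → best response Y (payoff 3)
  P2 vs C: payoffs [3, 1, 0] → best response X (payoff 3)
Mutual best responses: (B,Y) → Nash equilibria.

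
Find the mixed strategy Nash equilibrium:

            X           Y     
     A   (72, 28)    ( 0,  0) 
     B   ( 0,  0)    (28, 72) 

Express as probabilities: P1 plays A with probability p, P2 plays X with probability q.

p = 0.72, q = 0.28

Work:
Find probabilities that make opponent indifferent:
P2 chooses q to make P1 indifferent between A and B
P1 chooses p to make P2 indifferent between X and Y
Mixed NE: P1 plays (A: 0.72, B: 0.28), P2 plays (X: 0.28, Y: 0.72)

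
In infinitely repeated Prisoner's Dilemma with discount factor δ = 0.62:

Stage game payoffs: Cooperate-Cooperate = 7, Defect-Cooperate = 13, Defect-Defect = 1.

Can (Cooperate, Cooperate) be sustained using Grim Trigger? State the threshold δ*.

δ* = 0.5; since δ = 0.62 ≥ 0.5, cooperation can be sustained

Work:
For Grim Trigger:
Cooperate forever: 7/(1-δ)
Defect then punished: 13 + 1·δ/(1-δ)
Need: 7/(1-δ) ≥ 13 + 1·δ/(1-δ)
Solving: δ ≥ (T-R)/(T-P) = (13-7)/(13-1) = 0.5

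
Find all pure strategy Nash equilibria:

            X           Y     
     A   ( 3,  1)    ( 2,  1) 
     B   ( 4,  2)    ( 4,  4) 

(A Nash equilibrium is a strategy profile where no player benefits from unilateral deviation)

Nash equilibrium: (B, Y)

Work:
Best responses:
  P1 vs X: payoffs [3, 4] → best response B (payoff 4)
  P1 vs Y: payoffs [2, 4] → best response B (payoff 4)
  P2 vs A: payoffs [1, 1] → best response X/Y (payoff 1)
  P2 vs B: payoffs [2, 4] → best response Y (payoff 4)
Mutual best responses: (B,Y) → Nash equilibria.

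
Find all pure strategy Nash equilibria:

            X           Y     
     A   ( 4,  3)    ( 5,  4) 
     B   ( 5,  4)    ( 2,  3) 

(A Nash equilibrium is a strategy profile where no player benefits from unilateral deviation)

Nash equilibrium: (A, Y), (B, X)

Work:
Best responses:
  P1 vs X: payoffs [4, 5] → best response B (payoff 5)
  P1 vs Y: payoffs [5, 2] → best response A (payoff 5)
  P2 vs A: payoffs [3, 4] → best response Y (payoff 4)
  P2 vs B: payoffs [4, 3] → best response X (payoff 4)
Mutual best responses: (A,Y), (B,X) → Nash equilibria.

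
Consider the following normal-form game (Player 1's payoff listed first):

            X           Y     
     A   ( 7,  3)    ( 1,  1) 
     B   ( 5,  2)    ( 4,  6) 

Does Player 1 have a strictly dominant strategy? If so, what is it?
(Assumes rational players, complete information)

No strictly dominant strategy exists for Player 1

Work:
A strategy strictly dominates another if it gives a strictly higher payoff against every opponent action. Compare each pair of P1's strategies column-by-column:
  A vs B: [7 vs 5, 1 vs 4] → A does not strictly dominate B (column Y: 1 ≤ 4)
  B vs A: [5 vs 7, 4 vs 1] → B does not strictly dominate A (column X: 5 ≤ 7)
No single strategy strictly dominates all others → no strictly dominant strategy.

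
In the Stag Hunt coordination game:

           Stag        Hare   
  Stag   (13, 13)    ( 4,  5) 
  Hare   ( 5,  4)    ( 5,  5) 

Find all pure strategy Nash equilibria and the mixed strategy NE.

Pure NE: (Stag, Stag) and (Hare, Hare); Mixed NE: p = 0.1111, q = 0.1111

Work:
Check pure NE:
(Stag, Stag): (13, 13) - no unilateral deviation beneficial
(Hare, Hare): (5, 5) - no unilateral deviation beneficial
Mixed NE: P1 plays Stag with p = 0.1111, P2 plays Stag with q = 0.1111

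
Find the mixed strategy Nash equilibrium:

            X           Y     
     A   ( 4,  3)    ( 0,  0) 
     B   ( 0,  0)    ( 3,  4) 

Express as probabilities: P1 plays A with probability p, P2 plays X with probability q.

p = 0.5714, q = 0.4286

Work:
Find probabilities that make opponent indifferent:
P2 chooses q to make P1 indifferent between A and B
P1 chooses p to make P2 indifferent between X and Y
Mixed NE: P1 plays (A: 0.5714, B: 0.4286), P2 plays (X: 0.4286, Y: 0.5714)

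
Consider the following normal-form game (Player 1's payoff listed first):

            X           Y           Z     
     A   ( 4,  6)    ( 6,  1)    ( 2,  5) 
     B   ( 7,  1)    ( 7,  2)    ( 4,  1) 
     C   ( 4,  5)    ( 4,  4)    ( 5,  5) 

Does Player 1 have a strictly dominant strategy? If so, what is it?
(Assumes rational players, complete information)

No strictly dominant strategy exists for Player 1

Work:
A strategy strictly dominates another if it gives a strictly higher payoff against every opponent action. Compare each pair of P1's strategies column-by-column:
  A vs B: [4 vs 7, 6 vs 7, 2 vs 4] → A does not strictly dominate B (column X: 4 ≤ 7)
  A vs C: [4 vs 4, 6 vs 4, 2 vs 5] → A does not strictly dominate C (column X: 4 ≤ 4)
  B vs A: [7 vs 4, 7 vs 6, 4 vs 2] → B strictly dominates A
  B vs C: [7 vs 4, 7 vs 4, 4 vs 5] → B does not strictly dominate C (column Z: 4 ≤ 5)
  C vs A: [4 vs 4, 4 vs 6, 5 vs 2] → C does not strictly dominate A (column X: 4 ≤ 4)
  C vs B: [4 vs 7, 4 vs 7, 5 vs 4] → C does not strictly dominate B (column X: 4 ≤ 7)
No single strategy strictly dominates all others → no strictly dominant strategy.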